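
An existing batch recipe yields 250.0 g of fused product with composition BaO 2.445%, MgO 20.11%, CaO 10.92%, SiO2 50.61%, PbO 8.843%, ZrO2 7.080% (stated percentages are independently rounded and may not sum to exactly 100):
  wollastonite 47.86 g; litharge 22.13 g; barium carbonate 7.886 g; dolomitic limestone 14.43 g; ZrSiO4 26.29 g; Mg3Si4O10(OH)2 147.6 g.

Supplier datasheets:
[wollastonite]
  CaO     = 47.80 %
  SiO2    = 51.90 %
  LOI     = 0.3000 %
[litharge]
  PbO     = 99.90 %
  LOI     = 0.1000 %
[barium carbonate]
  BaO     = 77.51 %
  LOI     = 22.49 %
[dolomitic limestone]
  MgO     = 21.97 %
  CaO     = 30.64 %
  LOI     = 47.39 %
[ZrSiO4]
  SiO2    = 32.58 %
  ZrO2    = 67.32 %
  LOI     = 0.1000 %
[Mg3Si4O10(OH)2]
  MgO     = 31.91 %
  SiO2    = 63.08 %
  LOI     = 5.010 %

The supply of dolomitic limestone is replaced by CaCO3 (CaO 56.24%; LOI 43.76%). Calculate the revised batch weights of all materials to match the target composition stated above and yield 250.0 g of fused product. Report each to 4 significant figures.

Revised batch per 250.0 g fused product:
  wollastonite: 35.79 g
  litharge: 22.13 g
  barium carbonate: 7.886 g
  CaCO3: 18.12 g
  ZrSiO4: 26.29 g
  Mg3Si4O10(OH)2: 157.6 g
Total batch = 267.8 g; LOI loss = 17.75 g

All arithmetic holds full precision from start to finish. Values along the way appear rounded to 4 significant digits within the worked lines. Exactly one rounding goes into every reported number; the derived quantities, which include the yield, the totals, ignition loss, the six compositions, net glass mass, are computed at full precision, as set out in the question or the answer, using the weight values at 250.0 g of glass.
Oxide mass targets, per 250.0 g fused product:
  BaO: 2.445% × 250.0 = 6.112 g
  MgO: 20.11% × 250.0 = 50.28 g
  CaO: 10.92% × 250.0 = 27.30 g
  SiO2: 50.61% × 250.0 = 126.5 g
  PbO: 8.843% × 250.0 = 22.11 g
  ZrO2: 7.080% × 250.0 = 17.70 g
Mass-balance tally per oxide working from each reported weight, at the basis given (summed amounts equal target values within answer rounding):
  BaO: 7.886·0.7751 = 6.112 g (target 6.112 g)
  MgO: 157.6·0.3191 = 50.29 g (target 50.28 g)
  CaO: 35.79·0.4780 + 18.12·0.5624 = 27.30 g (target 27.30 g)
  SiO2: 35.79·0.5190 + 26.29·0.3258 + 157.6·0.6308 = 126.6 g (target 126.5 g)
  PbO: 22.13·0.9990 = 22.11 g (target 22.11 g)
  ZrO2: 26.29·0.6732 = 17.70 g (target 17.70 g)
Auditing the glass mass value: batch Σ − ignition loss = 250.1 g (targets for the oxides total 250.0 g; with the basis standing at 250.0 g — rounding explains the deltas).
Summing the batch: Σ batch = 267.8 g; the LOI term Σ batch·LOI equals 17.75 g; yield = glass ÷ total batch = 93.37%.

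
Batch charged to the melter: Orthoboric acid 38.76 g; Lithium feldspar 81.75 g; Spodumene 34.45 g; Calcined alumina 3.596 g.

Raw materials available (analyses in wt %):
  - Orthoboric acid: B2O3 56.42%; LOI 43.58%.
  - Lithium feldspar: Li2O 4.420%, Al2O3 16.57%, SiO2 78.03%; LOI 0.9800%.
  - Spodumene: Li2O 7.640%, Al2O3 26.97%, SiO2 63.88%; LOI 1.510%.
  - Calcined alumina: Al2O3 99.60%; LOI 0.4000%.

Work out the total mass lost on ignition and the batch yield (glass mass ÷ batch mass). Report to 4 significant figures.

LOI loss = 18.23 g; glass = 140.3 g; yield = 88.50%

The working math carries full precision through the solve; working values appear rounded off to 4 significant digits within the worked lines; each reported number is rounded once only. The derived quantities are recomputed in full float precision (LOI, the yield, four oxide percentages, net glass mass, the totals) from the batch weights on 140.3 g of glass as quoted within question or answer.
LOI of each material in turn:
  Orthoboric acid: 38.76 × 0.4358 = 16.89 g
  Lithium feldspar: 81.75 × 0.009800 = 0.8012 g
  Spodumene: 34.45 × 0.01510 = 0.5202 g
  Calcined alumina: 3.596 × 0.004000 = 0.01438 g
Total LOI = 18.23 g
Glass = batch − LOI = 158.6 − 18.23 = 140.3 g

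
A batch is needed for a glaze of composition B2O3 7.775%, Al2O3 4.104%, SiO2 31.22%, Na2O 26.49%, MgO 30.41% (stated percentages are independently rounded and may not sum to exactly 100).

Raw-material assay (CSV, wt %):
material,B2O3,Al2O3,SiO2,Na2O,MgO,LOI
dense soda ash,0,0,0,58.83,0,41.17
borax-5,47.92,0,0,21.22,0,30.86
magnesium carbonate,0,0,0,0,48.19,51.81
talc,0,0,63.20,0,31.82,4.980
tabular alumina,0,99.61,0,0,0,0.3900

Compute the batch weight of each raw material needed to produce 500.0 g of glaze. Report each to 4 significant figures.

Every computation keeps exact precision all the way through; working values are shown rounded to four significant figures across the worked steps; exactly one rounding is applied to each reported figure. The derived quantities, which include totals, LOI, the yield, net glass mass, five oxide percentages, are carried in full float precision, precisely as stated by the question or the answer, from the weighed amounts per 500.0 g of glass.
Oxide mass targets, per 500.0 g glaze:
  B2O3: 7.775% × 500.0 = 38.88 g
  Al2O3: 4.104% × 500.0 = 20.52 g
  SiO2: 31.22% × 500.0 = 156.1 g
  Na2O: 26.49% × 500.0 = 132.4 g
  MgO: 30.41% × 500.0 = 152.0 g
Oxide-by-oxide audit applying the batch weights above, under the basis named above (sums match the target masses net of answer rounding effects):
  B2O3: 81.12·0.4792 = 38.87 g (target 38.88 g)
  Al2O3: 20.60·0.9961 = 20.52 g (target 20.52 g)
  SiO2: 247.0·0.6320 = 156.1 g (target 156.1 g)
  Na2O: 195.9·0.5883 + 81.12·0.2122 = 132.5 g (target 132.4 g)
  MgO: 152.4·0.4819 + 247.0·0.3182 = 152.0 g (target 152.0 g)
Mass balance on the glass: net batch after ignition = 500.0 g (the targets, summed, come to 500.0 g; stated basis 500.0 g — a pure rounding effect).
Batch total: Σ batch = 697.0 g; LOI removed, Σ of batch·LOI: 197.0 g; yield: glass divided by total = 71.73%.

Batch per 500.0 g glaze:
  dense soda ash: 195.9 g
  borax-5: 81.12 g
  magnesium carbonate: 152.4 g
  talc: 247.0 g
  tabular alumina: 20.60 g
Total batch = 697.0 g; LOI loss = 197.0 g; yield = 71.73%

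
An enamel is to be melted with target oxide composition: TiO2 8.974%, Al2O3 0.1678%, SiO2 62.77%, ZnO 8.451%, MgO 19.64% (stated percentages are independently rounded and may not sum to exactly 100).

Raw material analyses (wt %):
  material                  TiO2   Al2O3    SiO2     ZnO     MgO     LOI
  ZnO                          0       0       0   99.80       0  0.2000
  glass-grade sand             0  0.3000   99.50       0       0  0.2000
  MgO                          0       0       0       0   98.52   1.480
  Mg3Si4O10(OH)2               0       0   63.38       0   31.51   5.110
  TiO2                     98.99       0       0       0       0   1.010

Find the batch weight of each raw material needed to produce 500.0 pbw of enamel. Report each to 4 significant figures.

Batch per 500.0 pbw enamel:
  ZnO: 42.34 pbw
  glass-grade sand: 279.7 pbw
  MgO: 81.72 pbw
  Mg3Si4O10(OH)2: 56.14 pbw
  TiO2: 45.33 pbw
Total batch = 505.2 pbw; LOI loss = 5.180 pbw; yield = 98.97%

Mid-chain values appear, rounded to 4 significant figures, across the worked steps. Each numeric step keeps exact precision throughout; each reported number includes exactly one rounding — the derived quantities, including five oxide percentages, the yield, totals, ignition loss, glass mass, are rebuilt from the weighed amounts at 500.0 pbw of glass at full precision, as they appear in question or answer.
Oxide mass targets, per 500.0 pbw enamel:
  TiO2: 8.974% × 500.0 = 44.87 pbw
  Al2O3: 0.1678% × 500.0 = 0.8390 pbw
  SiO2: 62.77% × 500.0 = 313.8 pbw
  ZnO: 8.451% × 500.0 = 42.26 pbw
  MgO: 19.64% × 500.0 = 98.20 pbw
Oxide-by-oxide audit from the weights as reported, at the basis given (sums match the target masses within answer rounding):
  TiO2: 45.33·0.9899 = 44.87 pbw (target 44.87 pbw)
  Al2O3: 279.7·0.003000 = 0.8391 pbw (target 0.8390 pbw)
  SiO2: 279.7·0.9950 + 56.14·0.6338 = 313.9 pbw (target 313.8 pbw)
  ZnO: 42.34·0.9980 = 42.26 pbw (target 42.26 pbw)
  MgO: 81.72·0.9852 + 56.14·0.3151 = 98.20 pbw (target 98.20 pbw)
Auditing the glass mass value: batch total minus LOI = 500.0 pbw (targets for the oxides total 500.0 pbw; against the stated basis, 500.0 pbw — differing by rounding only).
Total batch = Σ batch = 505.2 pbw; LOI loss = Σ batch·LOI = 5.180 pbw; glass ÷ batch gives a yield of 98.97%.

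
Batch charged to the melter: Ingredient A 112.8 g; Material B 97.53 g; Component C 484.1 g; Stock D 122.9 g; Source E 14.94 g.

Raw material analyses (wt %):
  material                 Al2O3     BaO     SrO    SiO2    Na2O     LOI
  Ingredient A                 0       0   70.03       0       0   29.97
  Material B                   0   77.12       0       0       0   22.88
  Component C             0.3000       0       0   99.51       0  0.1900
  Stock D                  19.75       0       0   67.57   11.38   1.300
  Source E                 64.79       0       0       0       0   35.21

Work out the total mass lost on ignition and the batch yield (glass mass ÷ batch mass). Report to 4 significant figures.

LOI loss = 63.90 g; glass = 768.4 g; yield = 92.32%

All internal work holds exact precision in every operation; in-progress results are shown, with 4-significant-digit rounding, between the steps — a single rounding produces every reported number — all derived quantities (ignition loss, totals, net glass mass, the yield, five oxide percentages) are rebuilt using the weight values on 768.4 g of glass in full precision exactly as shown in problem or answer.
Loss on ignition, line by line:
  Ingredient A: 112.8 × 0.2997 = 33.81 g
  Material B: 97.53 × 0.2288 = 22.31 g
  Component C: 484.1 × 0.001900 = 0.9198 g
  Stock D: 122.9 × 0.01300 = 1.598 g
  Source E: 14.94 × 0.3521 = 5.260 g
Total LOI = 63.90 g
Glass = batch − LOI = 832.3 − 63.90 = 768.4 g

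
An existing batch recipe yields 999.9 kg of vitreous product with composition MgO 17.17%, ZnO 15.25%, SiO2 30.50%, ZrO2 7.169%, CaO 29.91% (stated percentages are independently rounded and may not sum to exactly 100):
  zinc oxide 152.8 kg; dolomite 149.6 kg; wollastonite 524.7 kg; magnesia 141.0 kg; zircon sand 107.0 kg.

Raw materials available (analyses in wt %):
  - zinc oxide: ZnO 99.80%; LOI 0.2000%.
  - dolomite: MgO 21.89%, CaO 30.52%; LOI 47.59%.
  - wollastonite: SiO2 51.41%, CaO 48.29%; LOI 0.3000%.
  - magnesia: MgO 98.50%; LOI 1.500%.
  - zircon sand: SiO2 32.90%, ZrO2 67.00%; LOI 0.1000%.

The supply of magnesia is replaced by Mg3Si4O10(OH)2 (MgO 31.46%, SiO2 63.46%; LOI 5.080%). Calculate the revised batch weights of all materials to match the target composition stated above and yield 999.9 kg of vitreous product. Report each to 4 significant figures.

Revised batch per 999.9 kg vitreous product:
  zinc oxide: 152.8 kg
  dolomite: 515.3 kg
  wollastonite: 293.7 kg
  Mg3Si4O10(OH)2: 187.2 kg
  zircon sand: 107.0 kg
Total batch = 1256 kg; LOI loss = 256.0 kg

All internal work maintains exact precision throughout. Intermediates appear (rounded to 4 significant figures) as written. A single rounding produces every reported figure; derived quantities are recomputed at exact precision (yield, LOI, five oxide percentages, the totals, net glass mass) starting from the weights at 999.9 kg of glass, precisely as stated by the problem or the answer.
The oxide mass targets at 999.9 kg vitreous product:
  MgO: 17.17% × 999.9 = 171.7 kg
  ZnO: 15.25% × 999.9 = 152.5 kg
  SiO2: 30.50% × 999.9 = 305.0 kg
  ZrO2: 7.169% × 999.9 = 71.68 kg
  CaO: 29.91% × 999.9 = 299.1 kg
Sums-versus-targets review using the reported weights, relative to the basis at hand (each sum matches its target mass up to rounding of the answer):
  MgO: 515.3·0.2189 + 187.2·0.3146 = 171.7 kg (target 171.7 kg)
  ZnO: 152.8·0.9980 = 152.5 kg (target 152.5 kg)
  SiO2: 293.7·0.5141 + 187.2·0.6346 + 107.0·0.3290 = 305.0 kg (target 305.0 kg)
  ZrO2: 107.0·0.6700 = 71.69 kg (target 71.68 kg)
  CaO: 515.3·0.3052 + 293.7·0.4829 = 299.1 kg (target 299.1 kg)
Glass-mass sanity pass: whole batch net of LOI = 1000 kg (oxide target masses add up to 999.9 kg; basis as stated: 999.9 kg — differing by rounding only).
Whole-batch sum: Σ batch = 1256 kg; Σ batch·LOI gives LOI loss = 256.0 kg; yield, glass over the total, = 79.62%.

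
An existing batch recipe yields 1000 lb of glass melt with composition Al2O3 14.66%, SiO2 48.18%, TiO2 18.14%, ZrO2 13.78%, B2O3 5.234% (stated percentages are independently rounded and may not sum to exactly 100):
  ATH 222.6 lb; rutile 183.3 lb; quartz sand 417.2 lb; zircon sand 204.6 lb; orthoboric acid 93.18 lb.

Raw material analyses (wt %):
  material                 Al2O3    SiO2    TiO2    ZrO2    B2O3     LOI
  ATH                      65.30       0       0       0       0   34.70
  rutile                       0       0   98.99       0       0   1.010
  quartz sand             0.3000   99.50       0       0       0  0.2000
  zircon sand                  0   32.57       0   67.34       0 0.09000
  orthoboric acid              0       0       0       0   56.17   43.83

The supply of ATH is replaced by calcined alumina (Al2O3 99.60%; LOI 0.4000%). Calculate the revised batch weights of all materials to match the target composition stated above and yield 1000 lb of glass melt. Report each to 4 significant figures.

The whole derivation carries exact precision from first step to last. Intermediates appear rounded off to 4 significant digits when written out. Each reported figure includes exactly one rounding; derived quantities, including the yield, ignition loss, glass mass, five oxide percentages, totals, are rebuilt starting from the weights for 1000 lb of glass in full precision as quoted within either problem or answer.
Oxide mass targets, per 1000 lb glass melt:
  Al2O3: 14.66% × 1000 = 146.6 lb
  SiO2: 48.18% × 1000 = 481.8 lb
  TiO2: 18.14% × 1000 = 181.4 lb
  ZrO2: 13.78% × 1000 = 137.8 lb
  B2O3: 5.234% × 1000 = 52.34 lb
Checking each oxide sum on the weights just shown, on the stated basis (each sum matches its target mass within answer rounding):
  Al2O3: 145.9·0.9960 + 417.2·0.003000 = 146.6 lb (target 146.6 lb)
  SiO2: 417.2·0.9950 + 204.6·0.3257 = 481.8 lb (target 481.8 lb)
  TiO2: 183.3·0.9899 = 181.4 lb (target 181.4 lb)
  ZrO2: 204.6·0.6734 = 137.8 lb (target 137.8 lb)
  B2O3: 93.18·0.5617 = 52.34 lb (target 52.34 lb)
The glass-mass cross-check: total charge less LOI = 999.9 lb (the Σ of target masses is 999.9 lb; the stated basis being 1000 lb — rounding explains the deltas).
Batch total: Σ batch = 1044 lb; LOI loss = Σ batch·LOI = 44.29 lb; as yield: glass ÷ batch → 95.76%.

Revised batch per 1000 lb glass melt:
  calcined alumina: 145.9 lb
  rutile: 183.3 lb
  quartz sand: 417.2 lb
  zircon sand: 204.6 lb
  orthoboric acid: 93.18 lb
Total batch = 1044 lb; LOI loss = 44.29 lb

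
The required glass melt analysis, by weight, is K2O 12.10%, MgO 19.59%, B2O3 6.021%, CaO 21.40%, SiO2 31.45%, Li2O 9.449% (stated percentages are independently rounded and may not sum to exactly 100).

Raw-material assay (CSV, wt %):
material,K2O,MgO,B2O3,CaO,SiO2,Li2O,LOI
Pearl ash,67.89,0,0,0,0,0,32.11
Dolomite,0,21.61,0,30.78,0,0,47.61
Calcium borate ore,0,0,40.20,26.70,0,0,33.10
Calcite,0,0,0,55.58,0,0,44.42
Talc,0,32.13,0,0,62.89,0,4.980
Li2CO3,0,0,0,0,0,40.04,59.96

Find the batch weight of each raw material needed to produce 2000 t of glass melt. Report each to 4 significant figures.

The intermediate values are displayed rounded off to 4 significant digits in the printout. All internal work maintains exact precision from start to finish — each reported figure is rounded a single time; the derived quantities (LOI, six oxide percentages, the totals, the yield, glass mass) are rebuilt using the weight values per 2000 t of glass in exact precision, as set out in problem or answer.
Target masses of each oxide per 2000 t glass melt:
  K2O: 12.10% × 2000 = 242.0 t
  MgO: 19.59% × 2000 = 391.8 t
  B2O3: 6.021% × 2000 = 120.4 t
  CaO: 21.40% × 2000 = 428.0 t
  SiO2: 31.45% × 2000 = 629.0 t
  Li2O: 9.449% × 2000 = 189.0 t
Sums-versus-targets review per the reported batch figures, under the basis named above (each sum matches its target mass up to rounding of the answer):
  K2O: 356.5·0.6789 = 242.0 t (target 242.0 t)
  MgO: 326.0·0.2161 + 1000·0.3213 = 391.7 t (target 391.8 t)
  B2O3: 299.6·0.4020 = 120.4 t (target 120.4 t)
  CaO: 326.0·0.3078 + 299.6·0.2670 + 445.6·0.5558 = 428.0 t (target 428.0 t)
  SiO2: 1000·0.6289 = 628.9 t (target 629.0 t)
  Li2O: 472.0·0.4004 = 189.0 t (target 189.0 t)
Glass-mass sanity pass: net batch after ignition = 2000 t (oxide target masses add up to 2000 t; versus the stated basis of 2000 t — gaps are rounding artifacts).
Summing the batch: Σ batch = 2900 t; loss to ignition Σ batch·LOI = 899.6 t; as yield: glass ÷ batch → 68.98%.

Batch per 2000 t glass melt:
  Pearl ash: 356.5 t
  Dolomite: 326.0 t
  Calcium borate ore: 299.6 t
  Calcite: 445.6 t
  Talc: 1000 t
  Li2CO3: 472.0 t
Total batch = 2900 t; LOI loss = 899.6 t; yield = 68.98%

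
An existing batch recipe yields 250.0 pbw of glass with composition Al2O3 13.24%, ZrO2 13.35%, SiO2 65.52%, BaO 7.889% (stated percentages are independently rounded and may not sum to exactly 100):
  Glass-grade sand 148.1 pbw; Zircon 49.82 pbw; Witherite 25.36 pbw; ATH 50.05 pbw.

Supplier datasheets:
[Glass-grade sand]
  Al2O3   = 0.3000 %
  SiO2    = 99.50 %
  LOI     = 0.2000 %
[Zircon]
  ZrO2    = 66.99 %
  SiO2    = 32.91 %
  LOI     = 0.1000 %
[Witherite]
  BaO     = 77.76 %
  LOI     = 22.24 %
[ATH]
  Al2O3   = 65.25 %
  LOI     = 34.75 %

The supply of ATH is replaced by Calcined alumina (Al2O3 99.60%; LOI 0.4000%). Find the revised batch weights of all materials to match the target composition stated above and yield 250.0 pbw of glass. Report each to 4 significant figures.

Revised batch per 250.0 pbw glass:
  Glass-grade sand: 148.1 pbw
  Zircon: 49.82 pbw
  Witherite: 25.36 pbw
  Calcined alumina: 32.79 pbw
Total batch = 256.1 pbw; LOI loss = 6.117 pbw

Mid-chain values appear (rounded to 4 significant figures) on the page; all internal work carries full precision end to end; every reported figure is rounded once only. Derived quantities (the yield, ignition loss, glass mass, totals, the four compositions) are carried from the batch weights on 250.0 pbw of glass in exact precision as quoted within either problem or answer.
Target oxide masses per 250.0 pbw glass:
  Al2O3: 13.24% × 250.0 = 33.10 pbw
  ZrO2: 13.35% × 250.0 = 33.38 pbw
  SiO2: 65.52% × 250.0 = 163.8 pbw
  BaO: 7.889% × 250.0 = 19.72 pbw
Mass-balance tally per oxide working from each reported weight, against the basis in use (sums match the target masses exact up to rounding of places):
  Al2O3: 148.1·0.003000 + 32.79·0.9960 = 33.10 pbw (target 33.10 pbw)
  ZrO2: 49.82·0.6699 = 33.37 pbw (target 33.38 pbw)
  SiO2: 148.1·0.9950 + 49.82·0.3291 = 163.8 pbw (target 163.8 pbw)
  BaO: 25.36·0.7776 = 19.72 pbw (target 19.72 pbw)
Mass balance on the glass: total charge less LOI = 250.0 pbw (per-oxide target masses sum to 250.0 pbw; versus the stated basis of 250.0 pbw — gaps are rounding artifacts).
Whole-batch sum: Σ batch = 256.1 pbw; LOI loss = Σ batch·LOI = 6.117 pbw; glass ÷ batch gives a yield of 97.61%.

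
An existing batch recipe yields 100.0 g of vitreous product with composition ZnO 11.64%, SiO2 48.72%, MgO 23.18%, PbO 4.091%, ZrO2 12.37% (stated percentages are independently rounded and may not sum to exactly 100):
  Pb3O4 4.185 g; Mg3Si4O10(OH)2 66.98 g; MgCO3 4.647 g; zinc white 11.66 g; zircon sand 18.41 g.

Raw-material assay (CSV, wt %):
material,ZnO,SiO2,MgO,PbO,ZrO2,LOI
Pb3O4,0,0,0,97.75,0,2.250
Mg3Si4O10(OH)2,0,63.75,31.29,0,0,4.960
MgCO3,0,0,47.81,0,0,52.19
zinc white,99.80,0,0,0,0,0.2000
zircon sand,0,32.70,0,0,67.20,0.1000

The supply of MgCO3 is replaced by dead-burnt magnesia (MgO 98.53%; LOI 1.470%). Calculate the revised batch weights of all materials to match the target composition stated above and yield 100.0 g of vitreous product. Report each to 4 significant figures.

All internal work holds full float precision from first step to last — intermediates appear rounded to four significant digits at each printed step — a single rounding produces every reported number — the derived quantities (net glass mass, the five compositions, the yield, LOI, totals) are rebuilt from the weighed amounts per 100.0 g of glass at full precision as written in problem or answer.
Oxide-by-oxide targets in 100.0 g vitreous product:
  ZnO: 11.64% × 100.0 = 11.64 g
  SiO2: 48.72% × 100.0 = 48.72 g
  MgO: 23.18% × 100.0 = 23.18 g
  PbO: 4.091% × 100.0 = 4.091 g
  ZrO2: 12.37% × 100.0 = 12.37 g
A balance pass over the oxides, from the weights as reported, under the basis named above (sums match the target masses within answer rounding):
  ZnO: 11.66·0.9980 = 11.64 g (target 11.64 g)
  SiO2: 66.98·0.6375 + 18.41·0.3270 = 48.72 g (target 48.72 g)
  MgO: 66.98·0.3129 + 2.255·0.9853 = 23.18 g (target 23.18 g)
  PbO: 4.185·0.9775 = 4.091 g (target 4.091 g)
  ZrO2: 18.41·0.6720 = 12.37 g (target 12.37 g)
Glass-mass sanity pass: whole batch net of LOI = 100.0 g (targets for the oxides total 100.0 g; the stated basis being 100.0 g — gaps are rounding artifacts).
Batch grand total — Σ batch = 103.5 g; ignition loss, Σ(batch × LOI) = 3.491 g; glass ÷ batch gives a yield of 96.63%.

Revised batch per 100.0 g vitreous product:
  Pb3O4: 4.185 g
  Mg3Si4O10(OH)2: 66.98 g
  dead-burnt magnesia: 2.255 g
  zinc white: 11.66 g
  zircon sand: 18.41 g
Total batch = 103.5 g; LOI loss = 3.491 g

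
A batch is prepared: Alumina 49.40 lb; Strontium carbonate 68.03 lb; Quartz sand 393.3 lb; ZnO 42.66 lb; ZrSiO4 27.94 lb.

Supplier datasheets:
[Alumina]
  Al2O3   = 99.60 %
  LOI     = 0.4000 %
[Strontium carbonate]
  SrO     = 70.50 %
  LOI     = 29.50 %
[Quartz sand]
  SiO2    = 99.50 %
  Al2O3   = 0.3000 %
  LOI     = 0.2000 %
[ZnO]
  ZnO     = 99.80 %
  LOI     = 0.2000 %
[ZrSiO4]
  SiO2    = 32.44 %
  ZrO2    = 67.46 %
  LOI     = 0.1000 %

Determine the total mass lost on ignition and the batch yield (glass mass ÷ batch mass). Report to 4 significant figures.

LOI loss = 21.17 lb; glass = 560.2 lb; yield = 96.36%

The intermediate values are printed (rounded to 4 significant figures) across the worked steps — all internal work runs at full precision from start to finish; every reported number includes exactly one rounding; the derived quantities (ignition loss, five oxide percentages, net glass mass, totals, yield) are rebuilt at full float precision from the batch weights per 560.2 lb of glass exactly as printed in the problem or answer text.
Ignition loss by material:
  Alumina: 49.40 × 0.004000 = 0.1976 lb
  Strontium carbonate: 68.03 × 0.2950 = 20.07 lb
  Quartz sand: 393.3 × 0.002000 = 0.7866 lb
  ZnO: 42.66 × 0.002000 = 0.08532 lb
  ZrSiO4: 27.94 × 0.001000 = 0.02794 lb
Total LOI = 21.17 lb
Glass = batch − LOI = 581.3 − 21.17 = 560.2 lb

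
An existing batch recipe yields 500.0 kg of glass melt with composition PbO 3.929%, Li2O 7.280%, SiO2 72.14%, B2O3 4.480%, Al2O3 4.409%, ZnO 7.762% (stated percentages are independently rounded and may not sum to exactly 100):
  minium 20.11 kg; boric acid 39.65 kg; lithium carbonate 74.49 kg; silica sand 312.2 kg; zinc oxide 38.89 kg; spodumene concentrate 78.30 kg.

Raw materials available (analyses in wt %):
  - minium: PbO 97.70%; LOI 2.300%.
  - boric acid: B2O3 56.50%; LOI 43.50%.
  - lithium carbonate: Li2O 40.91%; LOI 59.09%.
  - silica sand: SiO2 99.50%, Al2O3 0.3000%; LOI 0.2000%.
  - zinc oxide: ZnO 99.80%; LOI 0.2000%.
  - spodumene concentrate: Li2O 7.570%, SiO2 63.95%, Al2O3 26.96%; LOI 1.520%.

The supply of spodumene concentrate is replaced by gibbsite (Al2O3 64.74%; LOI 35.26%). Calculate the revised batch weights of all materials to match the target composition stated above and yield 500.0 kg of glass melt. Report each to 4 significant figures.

In-progress results are shown rounded to four significant figures in the working — the whole derivation carries full float precision from first step to last; each reported value receives exactly one rounding — all derived quantities (totals, net glass mass, the yield, six oxide percentages, LOI) are carried in exact precision starting from the weights for 500.0 kg of glass exactly as shown in problem or answer.
Target masses of each oxide per 500.0 kg glass melt:
  PbO: 3.929% × 500.0 = 19.64 kg
  Li2O: 7.280% × 500.0 = 36.40 kg
  SiO2: 72.14% × 500.0 = 360.7 kg
  B2O3: 4.480% × 500.0 = 22.40 kg
  Al2O3: 4.409% × 500.0 = 22.04 kg
  ZnO: 7.762% × 500.0 = 38.81 kg
Per-oxide balance check using the reported weights, at the basis given (sum by sum, the targets are met up to rounding of the answer):
  PbO: 20.11·0.9770 = 19.65 kg (target 19.64 kg)
  Li2O: 88.98·0.4091 = 36.40 kg (target 36.40 kg)
  SiO2: 362.5·0.9950 = 360.7 kg (target 360.7 kg)
  B2O3: 39.65·0.5650 = 22.40 kg (target 22.40 kg)
  Al2O3: 362.5·0.003000 + 32.37·0.6474 = 22.04 kg (target 22.04 kg)
  ZnO: 38.89·0.9980 = 38.81 kg (target 38.81 kg)
Glass mass check: batch Σ − ignition loss = 500.0 kg (per-oxide target masses sum to 500.0 kg; stated basis 500.0 kg — gaps are rounding artifacts).
Total batch = Σ batch = 582.5 kg; ignition loss, Σ(batch × LOI) = 82.51 kg; as yield: glass ÷ batch → 85.84%.

Revised batch per 500.0 kg glass melt:
  minium: 20.11 kg
  boric acid: 39.65 kg
  lithium carbonate: 88.98 kg
  silica sand: 362.5 kg
  zinc oxide: 38.89 kg
  gibbsite: 32.37 kg
Total batch = 582.5 kg; LOI loss = 82.51 kg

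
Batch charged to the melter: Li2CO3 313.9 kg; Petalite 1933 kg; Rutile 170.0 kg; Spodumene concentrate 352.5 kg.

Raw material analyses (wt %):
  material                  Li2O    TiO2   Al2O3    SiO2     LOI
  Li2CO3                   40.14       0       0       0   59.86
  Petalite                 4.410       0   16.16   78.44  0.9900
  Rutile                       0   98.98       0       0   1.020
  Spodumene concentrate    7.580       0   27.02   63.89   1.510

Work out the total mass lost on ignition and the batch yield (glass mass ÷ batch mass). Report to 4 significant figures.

LOI loss = 214.1 kg; glass = 2555 kg; yield = 92.27%

Mid-chain values appear, with 4-significant-digit rounding, at each printed step; each numeric step runs at exact precision from start to finish; each reported value is rounded just once. All derived quantities (LOI, the yield, glass mass, totals, the four compositions) are carried using the weight values per 2555 kg of glass at full float precision as written in problem or answer.
Ignition loss by material:
  Li2CO3: 313.9 × 0.5986 = 187.9 kg
  Petalite: 1933 × 0.009900 = 19.14 kg
  Rutile: 170.0 × 0.01020 = 1.734 kg
  Spodumene concentrate: 352.5 × 0.01510 = 5.323 kg
Total LOI = 214.1 kg
Glass = batch − LOI = 2769 − 214.1 = 2555 kg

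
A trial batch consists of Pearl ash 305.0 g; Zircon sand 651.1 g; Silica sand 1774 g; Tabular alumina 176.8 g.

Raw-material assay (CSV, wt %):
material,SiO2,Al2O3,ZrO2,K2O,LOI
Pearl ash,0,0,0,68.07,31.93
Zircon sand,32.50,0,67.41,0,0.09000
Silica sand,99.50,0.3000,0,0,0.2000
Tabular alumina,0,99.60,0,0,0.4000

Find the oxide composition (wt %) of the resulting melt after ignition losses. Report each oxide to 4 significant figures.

Every computation runs at full precision throughout — values along the way appear rounded off to 4 significant digits alongside each step — exactly one rounding lands on every reported number. The derived quantities are re-derived from the batch weights per 2805 g of glass in exact precision (four oxide percentages, the yield, totals, ignition loss, net glass mass) exactly as printed in the problem or answer text.
Oxide masses out of the charge:
  SiO2: 651.1·0.3250 + 1774·0.9950 = 1977 g
  Al2O3: 1774·0.003000 + 176.8·0.9960 = 181.4 g
  ZrO2: 651.1·0.6741 = 438.9 g
  K2O: 305.0·0.6807 = 207.6 g
LOI: 305.0·0.3193 + 651.1·9.000e-04 + 1774·0.002000 + 176.8·0.004000 = 102.2 g
Resulting glass, batch − LOI: 2907 − 102.2 = 2805 g (equal to the oxide-mass sum)
wt %: oxide over glass, times 100

Glass mass = 2805 g (batch 2907 − LOI 102.2).
Composition: SiO2 70.48%, Al2O3 6.468%, ZrO2 15.65%, K2O 7.402%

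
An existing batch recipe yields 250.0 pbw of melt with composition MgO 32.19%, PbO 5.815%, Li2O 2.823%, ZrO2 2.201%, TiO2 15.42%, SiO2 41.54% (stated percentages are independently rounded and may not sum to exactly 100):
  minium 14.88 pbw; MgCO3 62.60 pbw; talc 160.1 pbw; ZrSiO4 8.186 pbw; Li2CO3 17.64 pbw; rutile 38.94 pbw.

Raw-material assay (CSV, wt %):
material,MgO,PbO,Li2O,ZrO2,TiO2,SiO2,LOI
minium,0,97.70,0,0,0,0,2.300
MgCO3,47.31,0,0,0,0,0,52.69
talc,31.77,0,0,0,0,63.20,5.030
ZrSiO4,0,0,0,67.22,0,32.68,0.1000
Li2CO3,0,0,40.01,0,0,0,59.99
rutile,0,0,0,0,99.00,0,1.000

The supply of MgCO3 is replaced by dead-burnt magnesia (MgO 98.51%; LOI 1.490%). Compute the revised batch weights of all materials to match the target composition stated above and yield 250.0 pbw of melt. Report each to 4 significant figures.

Intermediates are printed (rounded to four significant figures) in the working — the working math maintains full precision from start to finish. Every reported result receives exactly one rounding; derived quantities are computed at full precision (ignition loss, the yield, net glass mass, the totals, six oxide percentages) starting from the weights at 250.0 pbw of glass exactly as shown in question or answer.
Oxide mass targets, per 250.0 pbw melt:
  MgO: 32.19% × 250.0 = 80.47 pbw
  PbO: 5.815% × 250.0 = 14.54 pbw
  Li2O: 2.823% × 250.0 = 7.058 pbw
  ZrO2: 2.201% × 250.0 = 5.502 pbw
  TiO2: 15.42% × 250.0 = 38.55 pbw
  SiO2: 41.54% × 250.0 = 103.8 pbw
Per-oxide balance check on the weights just shown, for the quoted basis mass (summed amounts equal target values inside rounding margins):
  MgO: 30.06·0.9851 + 160.1·0.3177 = 80.48 pbw (target 80.47 pbw)
  PbO: 14.88·0.9770 = 14.54 pbw (target 14.54 pbw)
  Li2O: 17.64·0.4001 = 7.058 pbw (target 7.058 pbw)
  ZrO2: 8.186·0.6722 = 5.503 pbw (target 5.502 pbw)
  TiO2: 38.94·0.9900 = 38.55 pbw (target 38.55 pbw)
  SiO2: 160.1·0.6320 + 8.186·0.3268 = 103.9 pbw (target 103.8 pbw)
Consistency of the glass mass: batch Σ − ignition loss = 250.0 pbw (the targets, summed, come to 250.0 pbw; the stated basis being 250.0 pbw — a pure rounding effect).
Summing the batch: Σ batch = 269.8 pbw; ignition loss, Σ(batch × LOI) = 19.82 pbw; yield, glass over the total, = 92.65%.

Revised batch per 250.0 pbw melt:
  minium: 14.88 pbw
  dead-burnt magnesia: 30.06 pbw
  talc: 160.1 pbw
  ZrSiO4: 8.186 pbw
  Li2CO3: 17.64 pbw
  rutile: 38.94 pbw
Total batch = 269.8 pbw; LOI loss = 19.82 pbw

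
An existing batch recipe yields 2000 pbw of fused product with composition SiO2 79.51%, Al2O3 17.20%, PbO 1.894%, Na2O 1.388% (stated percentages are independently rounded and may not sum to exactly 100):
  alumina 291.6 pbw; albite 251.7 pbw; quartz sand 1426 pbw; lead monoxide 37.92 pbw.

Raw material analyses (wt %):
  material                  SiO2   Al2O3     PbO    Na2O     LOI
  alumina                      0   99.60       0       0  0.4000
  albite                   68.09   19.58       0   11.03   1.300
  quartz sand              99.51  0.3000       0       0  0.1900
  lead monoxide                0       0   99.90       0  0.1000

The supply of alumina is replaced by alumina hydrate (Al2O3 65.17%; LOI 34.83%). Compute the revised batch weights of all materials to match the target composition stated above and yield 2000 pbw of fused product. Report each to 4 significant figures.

Revised batch per 2000 pbw fused product:
  alumina hydrate: 445.7 pbw
  albite: 251.7 pbw
  quartz sand: 1426 pbw
  lead monoxide: 37.92 pbw
Total batch = 2161 pbw; LOI loss = 161.3 pbw

Intermediates are shown rounded to 4 significant figures alongside each step. The whole derivation runs at full float precision in all steps — every reported result is rounded exactly once — derived quantities, which include four oxide percentages, yield, totals, net glass mass, ignition loss, are re-derived at full float precision, exactly as printed in problem or answer, starting from the weights per 2000 pbw of glass.
Oxide-by-oxide targets in 2000 pbw fused product:
  SiO2: 79.51% × 2000 = 1590 pbw
  Al2O3: 17.20% × 2000 = 344.0 pbw
  PbO: 1.894% × 2000 = 37.88 pbw
  Na2O: 1.388% × 2000 = 27.76 pbw
Oxide-by-oxide audit per the reported batch figures, per the basis as stated (oxide sums agree with the targets once rounding is allowed for):
  SiO2: 251.7·0.6809 + 1426·0.9951 = 1590 pbw (target 1590 pbw)
  Al2O3: 445.7·0.6517 + 251.7·0.1958 + 1426·0.003000 = 344.0 pbw (target 344.0 pbw)
  PbO: 37.92·0.9990 = 37.88 pbw (target 37.88 pbw)
  Na2O: 251.7·0.1103 = 27.76 pbw (target 27.76 pbw)
Glass-mass bookkeeping: batch total minus LOI = 2000 pbw (summing oxide targets gives 2000 pbw; basis as stated: 2000 pbw — gaps are rounding artifacts).
Whole-batch sum: Σ batch = 2161 pbw; loss to ignition Σ batch·LOI = 161.3 pbw; the yield ratio, glass ÷ batch: 92.54%.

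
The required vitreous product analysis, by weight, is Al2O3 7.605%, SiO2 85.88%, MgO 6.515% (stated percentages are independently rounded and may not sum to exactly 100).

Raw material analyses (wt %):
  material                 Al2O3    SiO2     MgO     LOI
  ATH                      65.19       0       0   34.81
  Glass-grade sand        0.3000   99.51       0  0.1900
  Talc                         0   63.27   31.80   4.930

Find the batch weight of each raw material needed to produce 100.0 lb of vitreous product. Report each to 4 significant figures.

All arithmetic holds full precision throughout — the intermediate values are printed, rounded to four significant digits, alongside each step. Every reported figure is rounded only once. The derived quantities are computed using the weight values at 100.0 lb of glass in full precision (the yield, three oxide percentages, net glass mass, ignition loss, totals), as they appear in either problem or answer.
Target masses of each oxide per 100.0 lb vitreous product:
  Al2O3: 7.605% × 100.0 = 7.605 lb
  SiO2: 85.88% × 100.0 = 85.88 lb
  MgO: 6.515% × 100.0 = 6.515 lb
Mass-balance tally per oxide applying the batch weights above, for the quoted basis mass (sum by sum, the targets are met net of answer rounding effects):
  Al2O3: 11.33·0.6519 + 73.28·0.003000 = 7.606 lb (target 7.605 lb)
  SiO2: 73.28·0.9951 + 20.49·0.6327 = 85.88 lb (target 85.88 lb)
  MgO: 20.49·0.3180 = 6.516 lb (target 6.515 lb)
Glass-mass closure: total charge less LOI = 100.0 lb (the targets, summed, come to 100.0 lb; versus the stated basis of 100.0 lb — deltas are rounding alone).
Whole-batch sum: Σ batch = 105.1 lb; loss to ignition Σ batch·LOI = 5.093 lb; yield: glass divided by total = 95.15%.

Batch per 100.0 lb vitreous product:
  ATH: 11.33 lb
  Glass-grade sand: 73.28 lb
  Talc: 20.49 lb
Total batch = 105.1 lb; LOI loss = 5.093 lb; yield = 95.15%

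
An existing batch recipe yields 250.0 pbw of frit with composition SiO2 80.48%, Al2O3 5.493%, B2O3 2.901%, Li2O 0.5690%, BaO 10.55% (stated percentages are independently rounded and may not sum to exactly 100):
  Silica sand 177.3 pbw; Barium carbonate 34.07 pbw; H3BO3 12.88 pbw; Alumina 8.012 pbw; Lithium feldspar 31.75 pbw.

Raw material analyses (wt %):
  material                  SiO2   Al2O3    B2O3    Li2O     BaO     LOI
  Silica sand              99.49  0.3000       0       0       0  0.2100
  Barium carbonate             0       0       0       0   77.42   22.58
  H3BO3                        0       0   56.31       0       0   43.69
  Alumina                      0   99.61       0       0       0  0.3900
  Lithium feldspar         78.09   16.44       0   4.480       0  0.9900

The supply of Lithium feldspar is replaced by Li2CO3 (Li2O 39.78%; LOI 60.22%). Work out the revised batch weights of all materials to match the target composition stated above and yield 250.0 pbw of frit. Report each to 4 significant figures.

Every computation carries exact precision at every stage. Intermediates are shown, with 4-significant-figure rounding, as written; each reported number includes exactly one rounding. The derived quantities are re-derived using the weight values for 250.0 pbw of glass at exact precision (the totals, ignition loss, glass mass, five oxide percentages, yield) as quoted within question or answer.
Target oxide masses per 250.0 pbw frit:
  SiO2: 80.48% × 250.0 = 201.2 pbw
  Al2O3: 5.493% × 250.0 = 13.73 pbw
  B2O3: 2.901% × 250.0 = 7.252 pbw
  Li2O: 0.5690% × 250.0 = 1.422 pbw
  BaO: 10.55% × 250.0 = 26.38 pbw
Mass-balance tally per oxide applying the batch weights above, for the quoted basis mass (sums match the target masses given rounding of the digits):
  SiO2: 202.2·0.9949 = 201.2 pbw (target 201.2 pbw)
  Al2O3: 202.2·0.003000 + 13.18·0.9961 = 13.74 pbw (target 13.73 pbw)
  B2O3: 12.88·0.5631 = 7.253 pbw (target 7.252 pbw)
  Li2O: 3.576·0.3978 = 1.423 pbw (target 1.422 pbw)
  BaO: 34.07·0.7742 = 26.38 pbw (target 26.38 pbw)
Mass balance on the glass: net batch after ignition = 250.0 pbw (the targets, summed, come to 250.0 pbw; stated basis 250.0 pbw — gaps are rounding artifacts).
Adding the batch up: Σ batch = 265.9 pbw; Σ batch·LOI gives LOI loss = 15.95 pbw; yield, glass over the total, = 94.00%.

Revised batch per 250.0 pbw frit:
  Silica sand: 202.2 pbw
  Barium carbonate: 34.07 pbw
  H3BO3: 12.88 pbw
  Alumina: 13.18 pbw
  Li2CO3: 3.576 pbw
Total batch = 265.9 pbw; LOI loss = 15.95 pbw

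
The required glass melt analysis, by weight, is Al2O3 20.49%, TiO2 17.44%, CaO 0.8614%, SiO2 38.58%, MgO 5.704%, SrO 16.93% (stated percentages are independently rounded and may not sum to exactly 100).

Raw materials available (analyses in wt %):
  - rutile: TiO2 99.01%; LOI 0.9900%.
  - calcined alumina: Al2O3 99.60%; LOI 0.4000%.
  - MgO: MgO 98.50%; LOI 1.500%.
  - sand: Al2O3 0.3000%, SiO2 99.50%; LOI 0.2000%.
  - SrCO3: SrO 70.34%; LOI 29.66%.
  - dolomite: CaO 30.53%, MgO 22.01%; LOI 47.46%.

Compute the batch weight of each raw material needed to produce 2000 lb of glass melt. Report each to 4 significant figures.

All arithmetic holds full precision at each step; mid-chain values appear rounded to four significant digits on the page — every reported result takes exactly one rounding — derived quantities (ignition loss, six oxide percentages, net glass mass, totals, the yield) are computed in full float precision starting from the weights at 2000 lb of glass, precisely as stated by either problem or answer.
The oxide mass targets at 2000 lb glass melt:
  Al2O3: 20.49% × 2000 = 409.8 lb
  TiO2: 17.44% × 2000 = 348.8 lb
  CaO: 0.8614% × 2000 = 17.23 lb
  SiO2: 38.58% × 2000 = 771.6 lb
  MgO: 5.704% × 2000 = 114.1 lb
  SrO: 16.93% × 2000 = 338.6 lb
Per-oxide balance check per the reported batch figures, per the basis as stated (target by target, the sums agree once rounding is allowed for):
  Al2O3: 409.1·0.9960 + 775.5·0.003000 = 409.8 lb (target 409.8 lb)
  TiO2: 352.3·0.9901 = 348.8 lb (target 348.8 lb)
  CaO: 56.43·0.3053 = 17.23 lb (target 17.23 lb)
  SiO2: 775.5·0.9950 = 771.6 lb (target 771.6 lb)
  MgO: 103.2·0.9850 + 56.43·0.2201 = 114.1 lb (target 114.1 lb)
  SrO: 481.4·0.7034 = 338.6 lb (target 338.6 lb)
Glass-mass sanity pass: total batch − LOI = 2000 lb (the targets, summed, come to 2000 lb; against the stated basis, 2000 lb — any gap is answer rounding).
Batch total: Σ batch = 2178 lb; LOI loss = Σ batch·LOI = 177.8 lb; as yield: glass ÷ batch → 91.84%.

Batch per 2000 lb glass melt:
  rutile: 352.3 lb
  calcined alumina: 409.1 lb
  MgO: 103.2 lb
  sand: 775.5 lb
  SrCO3: 481.4 lb
  dolomite: 56.43 lb
Total batch = 2178 lb; LOI loss = 177.8 lb; yield = 91.84%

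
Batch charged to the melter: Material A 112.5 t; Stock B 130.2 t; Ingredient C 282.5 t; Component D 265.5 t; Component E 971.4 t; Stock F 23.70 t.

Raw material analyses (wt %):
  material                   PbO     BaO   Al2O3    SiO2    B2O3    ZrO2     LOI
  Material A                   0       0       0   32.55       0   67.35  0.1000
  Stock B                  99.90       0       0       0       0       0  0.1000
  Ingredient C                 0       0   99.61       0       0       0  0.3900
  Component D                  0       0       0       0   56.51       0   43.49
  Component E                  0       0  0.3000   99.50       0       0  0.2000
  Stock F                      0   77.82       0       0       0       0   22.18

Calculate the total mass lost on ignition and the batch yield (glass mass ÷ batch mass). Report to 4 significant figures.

LOI loss = 124.0 t; glass = 1662 t; yield = 93.06%

The whole derivation runs at exact precision through the solve. Rounding to 4 significant figures governs every working value as printed. Every reported number carries a single rounding; derived quantities are carried from the weighed amounts for 1662 t of glass at full float precision (totals, the six compositions, LOI, the yield, net glass mass), as quoted within question or answer.
Material-by-material LOI:
  Material A: 112.5 × 0.001000 = 0.1125 t
  Stock B: 130.2 × 0.001000 = 0.1302 t
  Ingredient C: 282.5 × 0.003900 = 1.102 t
  Component D: 265.5 × 0.4349 = 115.5 t
  Component E: 971.4 × 0.002000 = 1.943 t
  Stock F: 23.70 × 0.2218 = 5.257 t
Total LOI = 124.0 t
Glass = batch − LOI = 1786 − 124.0 = 1662 t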